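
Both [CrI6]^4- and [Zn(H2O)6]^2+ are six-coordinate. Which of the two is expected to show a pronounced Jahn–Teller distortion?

[CrI6]^4-: Ligand charges: each iodide is −1. With an overall charge of −4 the chromium centre must be in the +2 oxidation state. Chromium is a group-6 element; Cr(II) is therefore d⁴. Iodide is a weak-field ligand for a first-row metal, so the complex is high-spin. The t₂g³e_g¹ (high-spin) configuration has an unevenly filled e_g set; the Jahn–Teller theorem predicts a tetragonal distortion (typically axial elongation) to lift the degeneracy.
[Zn(H2O)6]^2+: Ligand charges: water is neutral. With an overall charge of +2 the zinc centre must be in the +2 oxidation state. Zinc is a group-12 element; Zn(II) is therefore d¹⁰. The d¹⁰ configuration leaves the e_g set evenly filled (or empty) — no strong Jahn–Teller driving force.

[CrI6]^4-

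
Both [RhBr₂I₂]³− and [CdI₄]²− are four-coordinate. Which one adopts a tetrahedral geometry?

For [RhBr₂I₂]³−: Ligand charges: each bromide is −1; each iodide is −1. With an overall charge of −3 the rhodium centre must be in the +1 oxidation state. Group 9 minus oxidation state 1 gives a d⁸ configuration. A 4d d⁸ ion has a large crystal-field splitting; square planar leaves the high-energy d_{x²−y²} orbital empty and maximises CFSE. → square planar.
For [CdI₄]²−: Summing ligand charges against the −2 overall charge gives an oxidation state of +2 for cadmium. Group 12 minus oxidation state 2 gives a d¹⁰ configuration. A d¹⁰ ion has no crystal-field stabilisation preference between square planar and tetrahedral, so four ligands adopt the sterically favoured tetrahedral geometry. → tetrahedral.

[CdI₄]²−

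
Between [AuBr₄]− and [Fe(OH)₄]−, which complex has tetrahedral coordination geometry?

For [AuBr₄]−: Ligand charges: each bromide is −1. With an overall charge of −1 the gold centre must be in the +3 oxidation state. Group 11 minus oxidation state 3 gives a d⁸ configuration. A 5d d⁸ ion has a large crystal-field splitting; square planar leaves the high-energy d_{x²−y²} orbital empty and maximises CFSE. → square planar.
For [Fe(OH)₄]−: Summing ligand charges against the −1 overall charge gives an oxidation state of +3 for iron. Fe sits in group 8, so the d-electron count is 8 − 3 = 5. A high-spin d⁵ ion has zero CFSE in either geometry, so four ligands adopt the sterically favoured tetrahedral geometry. → tetrahedral.

[Fe(OH)₄]−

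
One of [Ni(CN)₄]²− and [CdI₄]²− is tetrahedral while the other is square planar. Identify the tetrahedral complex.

[CdI₄]²−

For [Ni(CN)₄]²−: Each cyanide is −1; balancing the −2 overall charge requires Ni(II). Group 10 minus oxidation state 2 gives a d⁸ configuration. Cyanide is a strong-field ligand (high in the spectrochemical series). A 3d d⁸ ion with strong-field ligands gains enough CFSE to favour square planar over tetrahedral. → square planar.
For [CdI₄]²−: Each iodide is −1; balancing the −2 overall charge requires Cd(II). Cd sits in group 12, so the d-electron count is 12 − 2 = 10. A d¹⁰ ion has no crystal-field stabilisation preference between square planar and tetrahedral, so four ligands adopt the sterically favoured tetrahedral geometry. → tetrahedral.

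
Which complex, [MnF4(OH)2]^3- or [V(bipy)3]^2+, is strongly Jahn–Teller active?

[MnF4(OH)2]^3-: Summing ligand charges against the −3 overall charge gives an oxidation state of +3 for manganese. Manganese is a group-7 element; Mn(III) is therefore d⁴. Fluoride and hydroxide are weak-field ligands for a first-row metal, so the complex is high-spin. The t₂g³e_g¹ (high-spin) configuration has an unevenly filled e_g set; the Jahn–Teller theorem predicts a tetragonal distortion (typically axial elongation) to lift the degeneracy.
[V(bipy)3]^2+: Summing ligand charges against the +2 overall charge gives an oxidation state of +2 for vanadium. Vanadium is a group-5 element; V(II) is therefore d³. The d³ configuration leaves the e_g set evenly filled (or empty) — no strong Jahn–Teller driving force.

[MnF4(OH)2]^3-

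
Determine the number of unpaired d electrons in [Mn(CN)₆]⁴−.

Summing ligand charges against the −4 overall charge gives an oxidation state of +2 for manganese.
Manganese is a group-7 element; Mn(II) is therefore d⁵.
The spin state decides the count: Cyanide is a strong-field ligand (high in the spectrochemical series) for a first-row metal, so the complex is low-spin.
An octahedral low-spin d⁵ ion is t₂g⁵e_g⁰, giving 1 unpaired electron.

1 unpaired electron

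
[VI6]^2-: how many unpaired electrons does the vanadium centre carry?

1 unpaired electron

Summing ligand charges against the −2 overall charge gives an oxidation state of +4 for vanadium.
V sits in group 5, so the d-electron count is 5 − 4 = 1.
In an octahedral field the d¹ configuration is t₂g¹e_g⁰ (only one arrangement possible), giving 1 unpaired electron.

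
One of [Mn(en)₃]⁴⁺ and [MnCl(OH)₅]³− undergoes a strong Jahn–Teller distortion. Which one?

[Mn(en)₃]⁴⁺: Ethylenediamine is neutral; balancing the +4 overall charge requires Mn(IV). Mn sits in group 7, so the d-electron count is 7 − 4 = 3. The d³ configuration leaves the e_g set evenly filled (or empty) — no strong Jahn–Teller driving force.
[MnCl(OH)₅]³−: Each chloride is −1; each hydroxide is −1; balancing the −3 overall charge requires Mn(III). Manganese is a group-7 element; Mn(III) is therefore d⁴. Chloride and hydroxide are weak-field ligands for a first-row metal, so the complex is high-spin. The t₂g³e_g¹ (high-spin) configuration has an unevenly filled e_g set; the Jahn–Teller theorem predicts a tetragonal distortion (typically axial elongation) to lift the degeneracy.

[MnCl(OH)₅]³−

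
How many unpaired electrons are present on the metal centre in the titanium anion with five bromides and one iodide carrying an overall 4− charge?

2

Ligand charges: each bromide is −1; each iodide is −1. With an overall charge of −4 the titanium centre must be in the +2 oxidation state.
Ti sits in group 4, so the d-electron count is 4 − 2 = 2.
In an octahedral field the d² configuration is t₂g²e_g⁰ (only one arrangement possible), giving 2 unpaired electrons.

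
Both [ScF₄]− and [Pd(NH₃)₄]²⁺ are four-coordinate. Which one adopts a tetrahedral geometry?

For [ScF₄]−: Ligand charges: each fluoride is −1. With an overall charge of −1 the scandium centre must be in the +3 oxidation state. Sc sits in group 3, so the d-electron count is 3 − 3 = 0. A d⁰ ion has no crystal-field stabilisation preference between square planar and tetrahedral, so four ligands adopt the sterically favoured tetrahedral geometry. → tetrahedral.
For [Pd(NH₃)₄]²⁺: Summing ligand charges against the +2 overall charge gives an oxidation state of +2 for palladium. Group 10 minus oxidation state 2 gives a d⁸ configuration. A 4d d⁸ ion has a large crystal-field splitting; square planar leaves the high-energy d_{x²−y²} orbital empty and maximises CFSE. → square planar.

[ScF₄]−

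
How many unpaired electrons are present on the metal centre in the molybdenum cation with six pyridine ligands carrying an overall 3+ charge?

3 unpaired electrons

Summing ligand charges against the +3 overall charge gives an oxidation state of +3 for molybdenum.
Group 6 minus oxidation state 3 gives a d³ configuration.
In an octahedral field the d³ configuration is t₂g³e_g⁰ (only one arrangement possible), giving 3 unpaired electrons.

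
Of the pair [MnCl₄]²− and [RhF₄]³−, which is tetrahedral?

[MnCl₄]²−

For [MnCl₄]²−: Summing ligand charges against the −2 overall charge gives an oxidation state of +2 for manganese. Manganese is a group-7 element; Mn(II) is therefore d⁵. A high-spin d⁵ ion has zero CFSE in either geometry, so four ligands adopt the sterically favoured tetrahedral geometry. → tetrahedral.
For [RhF₄]³−: Ligand charges: each fluoride is −1. With an overall charge of −3 the rhodium centre must be in the +1 oxidation state. Rh sits in group 9, so the d-electron count is 9 − 1 = 8. A 4d d⁸ ion has a large crystal-field splitting; square planar leaves the high-energy d_{x²−y²} orbital empty and maximises CFSE. → square planar.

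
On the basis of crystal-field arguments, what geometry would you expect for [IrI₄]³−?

square planar

Each iodide is −1; balancing the −3 overall charge requires Ir(I).
Iridium is a group-9 element; Ir(I) is therefore d⁸.
Coordination number: 4.
A 5d d⁸ ion has a large crystal-field splitting; square planar leaves the high-energy d_{x²−y²} orbital empty and maximises CFSE.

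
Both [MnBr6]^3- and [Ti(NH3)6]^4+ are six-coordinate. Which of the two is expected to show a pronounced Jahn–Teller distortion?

[MnBr6]^3-: Summing ligand charges against the −3 overall charge gives an oxidation state of +3 for manganese. Group 7 minus oxidation state 3 gives a d⁴ configuration. Bromide is a weak-field ligand for a first-row metal, so the complex is high-spin. The t₂g³e_g¹ (high-spin) configuration has an unevenly filled e_g set; the Jahn–Teller theorem predicts a tetragonal distortion (typically axial elongation) to lift the degeneracy.
[Ti(NH3)6]^4+: Ammonia is neutral; balancing the +4 overall charge requires Ti(IV). Ti sits in group 4, so the d-electron count is 4 − 4 = 0. The d⁰ configuration leaves the e_g set evenly filled (or empty) — no strong Jahn–Teller driving force.

[MnBr6]^3-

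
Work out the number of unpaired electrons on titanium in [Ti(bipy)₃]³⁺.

1

Summing ligand charges against the +3 overall charge gives an oxidation state of +3 for titanium.
Titanium is a group-4 element; Ti(III) is therefore d¹.
Counting donor atoms: 3×2,2′-bipyridine (bidentate) → 6 donors. Coordination number = 6.
In an octahedral field the d¹ configuration is t₂g¹e_g⁰ (only one arrangement possible), giving 1 unpaired electron.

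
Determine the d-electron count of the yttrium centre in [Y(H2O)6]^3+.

Summing ligand charges against the +3 overall charge gives an oxidation state of +3 for yttrium.
Y sits in group 3, so the d-electron count is 3 − 3 = 0.

d⁰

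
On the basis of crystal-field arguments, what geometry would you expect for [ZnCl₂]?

Summing ligand charges against the 0 overall charge gives an oxidation state of +2 for zinc.
Zinc is a group-12 element; Zn(II) is therefore d¹⁰.
Coordination number: 2.
A d¹⁰ ion with only two ligands adopts a linear arrangement (sp hybridisation; no CFSE preference).

linear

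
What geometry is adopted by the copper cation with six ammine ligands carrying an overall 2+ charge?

octahedral

Ammonia is neutral; balancing the +2 overall charge requires Cu(II).
Cu sits in group 11, so the d-electron count is 11 − 2 = 9.
Coordination number: 6.
Six donors around a single metal centre give an octahedral coordination sphere.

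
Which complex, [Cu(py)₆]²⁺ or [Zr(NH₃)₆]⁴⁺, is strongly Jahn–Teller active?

[Cu(py)₆]²⁺

[Cu(py)₆]²⁺: Ligand charges: pyridine is neutral. With an overall charge of +2 the copper centre must be in the +2 oxidation state. Copper is a group-11 element; Cu(II) is therefore d⁹. The t₂g⁶e_g³ configuration has an unevenly filled e_g set; the Jahn–Teller theorem predicts a tetragonal distortion (typically axial elongation) to lift the degeneracy.
[Zr(NH₃)₆]⁴⁺: Ammonia is neutral; balancing the +4 overall charge requires Zr(IV). Zirconium is a group-4 element; Zr(IV) is therefore d⁰. The d⁰ configuration leaves the e_g set evenly filled (or empty) — no strong Jahn–Teller driving force.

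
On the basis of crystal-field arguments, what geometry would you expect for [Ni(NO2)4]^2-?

square planar

Summing ligand charges against the −2 overall charge gives an oxidation state of +2 for nickel.
Ni sits in group 10, so the d-electron count is 10 − 2 = 8.
With 4 monodentate ligands the coordination number is 4.
Nitro (N-bound nitrite) is a strong-field ligand (high in the spectrochemical series).
A 3d d⁸ ion with strong-field ligands gains enough CFSE to favour square planar over tetrahedral.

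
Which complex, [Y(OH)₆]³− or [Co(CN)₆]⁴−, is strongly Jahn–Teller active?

[Y(OH)₆]³−: Each hydroxide is −1; balancing the −3 overall charge requires Y(III). Yttrium is a group-3 element; Y(III) is therefore d⁰. The d⁰ configuration leaves the e_g set evenly filled (or empty) — no strong Jahn–Teller driving force.
[Co(CN)₆]⁴−: Ligand charges: each cyanide is −1. With an overall charge of −4 the cobalt centre must be in the +2 oxidation state. Cobalt is a group-9 element; Co(II) is therefore d⁷. Cyanide is a strong-field ligand (high in the spectrochemical series) for a first-row metal, so the complex is low-spin. The t₂g⁶e_g¹ (low-spin) configuration has an unevenly filled e_g set; the Jahn–Teller theorem predicts a tetragonal distortion (typically axial elongation) to lift the degeneracy.

[Co(CN)₆]⁴−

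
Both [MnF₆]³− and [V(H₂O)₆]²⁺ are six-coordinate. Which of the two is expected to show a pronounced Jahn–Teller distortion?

[MnF₆]³−: Summing ligand charges against the −3 overall charge gives an oxidation state of +3 for manganese. Manganese is a group-7 element; Mn(III) is therefore d⁴. Fluoride is a weak-field ligand for a first-row metal, so the complex is high-spin. The t₂g³e_g¹ (high-spin) configuration has an unevenly filled e_g set; the Jahn–Teller theorem predicts a tetragonal distortion (typically axial elongation) to lift the degeneracy.
[V(H₂O)₆]²⁺: Water is neutral; balancing the +2 overall charge requires V(II). Vanadium is a group-5 element; V(II) is therefore d³. The d³ configuration leaves the e_g set evenly filled (or empty) — no strong Jahn–Teller driving force.

[MnF₆]³−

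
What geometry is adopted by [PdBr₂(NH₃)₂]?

Each bromide is −1; ammonia is neutral; balancing the 0 overall charge requires Pd(II).
Palladium is a group-10 element; Pd(II) is therefore d⁸.
With 4 monodentate ligands the coordination number is 4.
A 4d d⁸ ion has a large crystal-field splitting; square planar leaves the high-energy d_{x²−y²} orbital empty and maximises CFSE.

square planar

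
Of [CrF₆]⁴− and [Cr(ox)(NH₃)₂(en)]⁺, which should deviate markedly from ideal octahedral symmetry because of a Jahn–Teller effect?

[CrF₆]⁴−: Ligand charges: each fluoride is −1. With an overall charge of −4 the chromium centre must be in the +2 oxidation state. Group 6 minus oxidation state 2 gives a d⁴ configuration. Fluoride is a weak-field ligand for a first-row metal, so the complex is high-spin. The t₂g³e_g¹ (high-spin) configuration has an unevenly filled e_g set; the Jahn–Teller theorem predicts a tetragonal distortion (typically axial elongation) to lift the degeneracy.
[Cr(ox)(NH₃)₂(en)]⁺: Summing ligand charges against the +1 overall charge gives an oxidation state of +3 for chromium. Group 6 minus oxidation state 3 gives a d³ configuration. The d³ configuration leaves the e_g set evenly filled (or empty) — no strong Jahn–Teller driving force.

[CrF₆]⁴−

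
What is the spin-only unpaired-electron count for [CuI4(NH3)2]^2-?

1

Ligand charges: each iodide is −1; ammonia is neutral. With an overall charge of −2 the copper centre must be in the +2 oxidation state.
Copper is a group-11 element; Cu(II) is therefore d⁹.
In an octahedral field the d⁹ configuration is t₂g⁶e_g³ (only one arrangement possible), giving 1 unpaired electron.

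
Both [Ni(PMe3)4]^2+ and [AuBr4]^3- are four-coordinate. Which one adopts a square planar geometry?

For [Ni(PMe3)4]^2+: Summing ligand charges against the +2 overall charge gives an oxidation state of +2 for nickel. Ni sits in group 10, so the d-electron count is 10 − 2 = 8. Trimethylphosphine is a strong-field ligand (high in the spectrochemical series). A 3d d⁸ ion with strong-field ligands gains enough CFSE to favour square planar over tetrahedral. → square planar.
For [AuBr4]^3-: Each bromide is −1; balancing the −3 overall charge requires Au(I). Gold is a group-11 element; Au(I) is therefore d¹⁰. A d¹⁰ ion has no crystal-field stabilisation preference between square planar and tetrahedral, so four ligands adopt the sterically favoured tetrahedral geometry. → tetrahedral.

[Ni(PMe3)4]^2+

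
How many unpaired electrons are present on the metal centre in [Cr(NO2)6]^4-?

Each nitro (N-bound nitrite) is −1; balancing the −4 overall charge requires Cr(II).
Cr sits in group 6, so the d-electron count is 6 − 2 = 4.
The spin state decides the count: Nitro (N-bound nitrite) is a strong-field ligand (high in the spectrochemical series) for a first-row metal, so the complex is low-spin.
An octahedral low-spin d⁴ ion is t₂g⁴e_g⁰, giving 2 unpaired electrons.

2 unpaired electrons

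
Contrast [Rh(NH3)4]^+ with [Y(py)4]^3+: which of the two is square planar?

For [Rh(NH3)4]^+: Ammonia is neutral; balancing the +1 overall charge requires Rh(I). Rhodium is a group-9 element; Rh(I) is therefore d⁸. A 4d d⁸ ion has a large crystal-field splitting; square planar leaves the high-energy d_{x²−y²} orbital empty and maximises CFSE. → square planar.
For [Y(py)4]^3+: Summing ligand charges against the +3 overall charge gives an oxidation state of +3 for yttrium. Y sits in group 3, so the d-electron count is 3 − 3 = 0. A d⁰ ion has no crystal-field stabilisation preference between square planar and tetrahedral, so four ligands adopt the sterically favoured tetrahedral geometry. → tetrahedral.

[Rh(NH3)4]^+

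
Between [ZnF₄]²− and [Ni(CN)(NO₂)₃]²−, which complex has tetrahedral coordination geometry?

[ZnF₄]²−

For [ZnF₄]²−: Each fluoride is −1; balancing the −2 overall charge requires Zn(II). Zinc is a group-12 element; Zn(II) is therefore d¹⁰. A d¹⁰ ion has no crystal-field stabilisation preference between square planar and tetrahedral, so four ligands adopt the sterically favoured tetrahedral geometry. → tetrahedral.
For [Ni(CN)(NO₂)₃]²−: Ligand charges: each cyanide is −1; each nitro (N-bound nitrite) is −1. With an overall charge of −2 the nickel centre must be in the +2 oxidation state. Nickel is a group-10 element; Ni(II) is therefore d⁸. Cyanide and nitro (N-bound nitrite) are strong-field ligands (high in the spectrochemical series). A 3d d⁸ ion with strong-field ligands gains enough CFSE to favour square planar over tetrahedral. → square planar.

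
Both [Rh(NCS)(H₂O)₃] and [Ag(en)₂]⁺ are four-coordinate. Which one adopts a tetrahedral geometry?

[Ag(en)₂]⁺

For [Rh(NCS)(H₂O)₃]: Summing ligand charges against the 0 overall charge gives an oxidation state of +1 for rhodium. Rh sits in group 9, so the d-electron count is 9 − 1 = 8. A 4d d⁸ ion has a large crystal-field splitting; square planar leaves the high-energy d_{x²−y²} orbital empty and maximises CFSE. → square planar.
For [Ag(en)₂]⁺: Ligand charges: ethylenediamine is neutral. With an overall charge of +1 the silver centre must be in the +1 oxidation state. Ag sits in group 11, so the d-electron count is 11 − 1 = 10. A d¹⁰ ion has no crystal-field stabilisation preference between square planar and tetrahedral, so four ligands adopt the sterically favoured tetrahedral geometry. → tetrahedral.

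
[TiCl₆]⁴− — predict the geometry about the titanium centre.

Each chloride is −1; balancing the −4 overall charge requires Ti(II).
Group 4 minus oxidation state 2 gives a d² configuration.
Coordination number: 6.
Six donors around a single metal centre give an octahedral coordination sphere.

octahedral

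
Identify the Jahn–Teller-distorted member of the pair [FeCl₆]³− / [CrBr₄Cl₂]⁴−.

[FeCl₆]³−: Each chloride is −1; balancing the −3 overall charge requires Fe(III). Iron is a group-8 element; Fe(III) is therefore d⁵. Chloride is a weak-field ligand for a first-row metal, so the complex is high-spin. The d⁵ configuration leaves the e_g set evenly filled (or empty) — no strong Jahn–Teller driving force.
[CrBr₄Cl₂]⁴−: Each bromide is −1; each chloride is −1; balancing the −4 overall charge requires Cr(II). Group 6 minus oxidation state 2 gives a d⁴ configuration. Bromide and chloride are weak-field ligands for a first-row metal, so the complex is high-spin. The t₂g³e_g¹ (high-spin) configuration has an unevenly filled e_g set; the Jahn–Teller theorem predicts a tetragonal distortion (typically axial elongation) to lift the degeneracy.

[CrBr₄Cl₂]⁴−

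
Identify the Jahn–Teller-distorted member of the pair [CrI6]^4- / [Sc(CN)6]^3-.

[CrI6]^4-: Ligand charges: each iodide is −1. With an overall charge of −4 the chromium centre must be in the +2 oxidation state. Cr sits in group 6, so the d-electron count is 6 − 2 = 4. Iodide is a weak-field ligand for a first-row metal, so the complex is high-spin. The t₂g³e_g¹ (high-spin) configuration has an unevenly filled e_g set; the Jahn–Teller theorem predicts a tetragonal distortion (typically axial elongation) to lift the degeneracy.
[Sc(CN)6]^3-: Each cyanide is −1; balancing the −3 overall charge requires Sc(III). Scandium is a group-3 element; Sc(III) is therefore d⁰. The d⁰ configuration leaves the e_g set evenly filled (or empty) — no strong Jahn–Teller driving force.

[CrI6]^4-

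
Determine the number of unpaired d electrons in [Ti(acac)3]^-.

2 unpaired electrons

Ligand charges: each acetylacetonate is −1. With an overall charge of −1 the titanium centre must be in the +2 oxidation state.
Ti sits in group 4, so the d-electron count is 4 − 2 = 2.
Counting donor atoms: 3×acetylacetonate (bidentate) → 6 donors. Coordination number = 6.
In an octahedral field the d² configuration is t₂g²e_g⁰ (only one arrangement possible), giving 2 unpaired electrons.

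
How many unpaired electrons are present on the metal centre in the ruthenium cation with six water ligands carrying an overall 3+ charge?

Summing ligand charges against the +3 overall charge gives an oxidation state of +3 for ruthenium.
Group 8 minus oxidation state 3 gives a d⁵ configuration.
The spin state decides the count: a 4d ion has a large Δₒ and is invariably low-spin.
An octahedral low-spin d⁵ ion is t₂g⁵e_g⁰, giving 1 unpaired electron.

1 unpaired electron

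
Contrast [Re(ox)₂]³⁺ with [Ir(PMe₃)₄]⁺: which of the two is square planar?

[Ir(PMe₃)₄]⁺

For [Re(ox)₂]³⁺: Each oxalate is −2; balancing the +3 overall charge requires Re(VII). Group 7 minus oxidation state 7 gives a d⁰ configuration. A d⁰ ion has no crystal-field stabilisation preference between square planar and tetrahedral, so four ligands adopt the sterically favoured tetrahedral geometry. → tetrahedral.
For [Ir(PMe₃)₄]⁺: Ligand charges: trimethylphosphine is neutral. With an overall charge of +1 the iridium centre must be in the +1 oxidation state. Iridium is a group-9 element; Ir(I) is therefore d⁸. A 5d d⁸ ion has a large crystal-field splitting; square planar leaves the high-energy d_{x²−y²} orbital empty and maximises CFSE. → square planar.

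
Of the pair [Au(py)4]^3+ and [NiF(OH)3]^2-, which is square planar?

[Au(py)4]^3+

For [Au(py)4]^3+: Ligand charges: pyridine is neutral. With an overall charge of +3 the gold centre must be in the +3 oxidation state. Au sits in group 11, so the d-electron count is 11 − 3 = 8. A 5d d⁸ ion has a large crystal-field splitting; square planar leaves the high-energy d_{x²−y²} orbital empty and maximises CFSE. → square planar.
For [NiF(OH)3]^2-: Ligand charges: each fluoride is −1; each hydroxide is −1. With an overall charge of −2 the nickel centre must be in the +2 oxidation state. Group 10 minus oxidation state 2 gives a d⁸ configuration. Fluoride and hydroxide are weak-field ligands. With weak-field ligands the CFSE gain from square planar is small, so a 3d d⁸ ion takes the sterically preferred tetrahedral geometry. → tetrahedral.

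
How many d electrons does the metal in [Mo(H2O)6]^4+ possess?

Summing ligand charges against the +4 overall charge gives an oxidation state of +4 for molybdenum.
Mo sits in group 6, so the d-electron count is 6 − 4 = 2.

d2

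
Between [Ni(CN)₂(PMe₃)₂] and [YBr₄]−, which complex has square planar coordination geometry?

[Ni(CN)₂(PMe₃)₂]

For [Ni(CN)₂(PMe₃)₂]: Summing ligand charges against the 0 overall charge gives an oxidation state of +2 for nickel. Nickel is a group-10 element; Ni(II) is therefore d⁸. Cyanide and trimethylphosphine are strong-field ligands (high in the spectrochemical series). A 3d d⁸ ion with strong-field ligands gains enough CFSE to favour square planar over tetrahedral. → square planar.
For [YBr₄]−: Each bromide is −1; balancing the −1 overall charge requires Y(III). Group 3 minus oxidation state 3 gives a d⁰ configuration. A d⁰ ion has no crystal-field stabilisation preference between square planar and tetrahedral, so four ligands adopt the sterically favoured tetrahedral geometry. → tetrahedral.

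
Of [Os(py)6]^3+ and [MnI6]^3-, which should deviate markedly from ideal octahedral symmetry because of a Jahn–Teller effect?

[MnI6]^3-

[Os(py)6]^3+: Pyridine is neutral; balancing the +3 overall charge requires Os(III). Group 8 minus oxidation state 3 gives a d⁵ configuration. A 5d ion has a large Δₒ and is invariably low-spin. The d⁵ configuration leaves the e_g set evenly filled (or empty) — no strong Jahn–Teller driving force.
[MnI6]^3-: Each iodide is −1; balancing the −3 overall charge requires Mn(III). Group 7 minus oxidation state 3 gives a d⁴ configuration. Iodide is a weak-field ligand for a first-row metal, so the complex is high-spin. The t₂g³e_g¹ (high-spin) configuration has an unevenly filled e_g set; the Jahn–Teller theorem predicts a tetragonal distortion (typically axial elongation) to lift the degeneracy.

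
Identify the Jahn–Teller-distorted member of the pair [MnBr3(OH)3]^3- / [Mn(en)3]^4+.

[MnBr3(OH)3]^3-

[MnBr3(OH)3]^3-: Ligand charges: each bromide is −1; each hydroxide is −1. With an overall charge of −3 the manganese centre must be in the +3 oxidation state. Group 7 minus oxidation state 3 gives a d⁴ configuration. Bromide and hydroxide are weak-field ligands for a first-row metal, so the complex is high-spin. The t₂g³e_g¹ (high-spin) configuration has an unevenly filled e_g set; the Jahn–Teller theorem predicts a tetragonal distortion (typically axial elongation) to lift the degeneracy.
[Mn(en)3]^4+: Ethylenediamine is neutral; balancing the +4 overall charge requires Mn(IV). Group 7 minus oxidation state 4 gives a d³ configuration. The d³ configuration leaves the e_g set evenly filled (or empty) — no strong Jahn–Teller driving force.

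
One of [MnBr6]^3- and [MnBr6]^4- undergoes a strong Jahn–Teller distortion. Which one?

[MnBr6]^3-

[MnBr6]^3-: Ligand charges: each bromide is −1. With an overall charge of −3 the manganese centre must be in the +3 oxidation state. Manganese is a group-7 element; Mn(III) is therefore d⁴. Bromide is a weak-field ligand for a first-row metal, so the complex is high-spin. The t₂g³e_g¹ (high-spin) configuration has an unevenly filled e_g set; the Jahn–Teller theorem predicts a tetragonal distortion (typically axial elongation) to lift the degeneracy.
[MnBr6]^4-: Ligand charges: each bromide is −1. With an overall charge of −4 the manganese centre must be in the +2 oxidation state. Manganese is a group-7 element; Mn(II) is therefore d⁵. Bromide is a weak-field ligand for a first-row metal, so the complex is high-spin. The d⁵ configuration leaves the e_g set evenly filled (or empty) — no strong Jahn–Teller driving force.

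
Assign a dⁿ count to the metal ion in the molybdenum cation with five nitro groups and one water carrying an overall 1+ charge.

Each nitro (N-bound nitrite) is −1; water is neutral; balancing the +1 overall charge requires Mo(VI).
Group 6 minus oxidation state 6 gives a d⁰ configuration.

d0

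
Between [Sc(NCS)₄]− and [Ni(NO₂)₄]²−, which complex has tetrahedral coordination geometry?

[Sc(NCS)₄]−

For [Sc(NCS)₄]−: Ligand charges: each isothiocyanate is −1. With an overall charge of −1 the scandium centre must be in the +3 oxidation state. Group 3 minus oxidation state 3 gives a d⁰ configuration. A d⁰ ion has no crystal-field stabilisation preference between square planar and tetrahedral, so four ligands adopt the sterically favoured tetrahedral geometry. → tetrahedral.
For [Ni(NO₂)₄]²−: Each nitro (N-bound nitrite) is −1; balancing the −2 overall charge requires Ni(II). Ni sits in group 10, so the d-electron count is 10 − 2 = 8. Nitro (N-bound nitrite) is a strong-field ligand (high in the spectrochemical series). A 3d d⁸ ion with strong-field ligands gains enough CFSE to favour square planar over tetrahedral. → square planar.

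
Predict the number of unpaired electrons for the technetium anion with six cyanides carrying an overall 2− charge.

3 unpaired electrons

Summing ligand charges against the −2 overall charge gives an oxidation state of +4 for technetium.
Tc sits in group 7, so the d-electron count is 7 − 4 = 3.
In an octahedral field the d³ configuration is t₂g³e_g⁰ (only one arrangement possible), giving 3 unpaired electrons.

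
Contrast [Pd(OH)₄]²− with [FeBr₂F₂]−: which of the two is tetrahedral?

[FeBr₂F₂]−

For [Pd(OH)₄]²−: Ligand charges: each hydroxide is −1. With an overall charge of −2 the palladium centre must be in the +2 oxidation state. Pd sits in group 10, so the d-electron count is 10 − 2 = 8. A 4d d⁸ ion has a large crystal-field splitting; square planar leaves the high-energy d_{x²−y²} orbital empty and maximises CFSE. → square planar.
For [FeBr₂F₂]−: Summing ligand charges against the −1 overall charge gives an oxidation state of +3 for iron. Iron is a group-8 element; Fe(III) is therefore d⁵. A high-spin d⁵ ion has zero CFSE in either geometry, so four ligands adopt the sterically favoured tetrahedral geometry. → tetrahedral.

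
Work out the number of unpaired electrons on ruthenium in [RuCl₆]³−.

1

Each chloride is −1; balancing the −3 overall charge requires Ru(III).
Group 8 minus oxidation state 3 gives a d⁵ configuration.
The spin state decides the count: a 4d ion has a large Δₒ and is invariably low-spin.
An octahedral low-spin d⁵ ion is t₂g⁵e_g⁰, giving 1 unpaired electron.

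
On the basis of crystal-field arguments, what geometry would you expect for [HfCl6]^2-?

Summing ligand charges against the −2 overall charge gives an oxidation state of +4 for hafnium.
Hf sits in group 4, so the d-electron count is 4 − 4 = 0.
Coordination number: 6.
Six donors around a single metal centre give an octahedral coordination sphere.

octahedral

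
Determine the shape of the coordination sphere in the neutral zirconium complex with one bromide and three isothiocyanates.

Ligand charges: each bromide is −1; each isothiocyanate is −1. With an overall charge of 0 the zirconium centre must be in the +4 oxidation state.
Group 4 minus oxidation state 4 gives a d⁰ configuration.
With 4 monodentate ligands the coordination number is 4.
A d⁰ ion has no crystal-field stabilisation preference between square planar and tetrahedral, so four ligands adopt the sterically favoured tetrahedral geometry.

tetrahedral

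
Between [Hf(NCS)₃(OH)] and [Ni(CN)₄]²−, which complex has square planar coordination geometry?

[Ni(CN)₄]²−

For [Hf(NCS)₃(OH)]: Summing ligand charges against the 0 overall charge gives an oxidation state of +4 for hafnium. Hafnium is a group-4 element; Hf(IV) is therefore d⁰. A d⁰ ion has no crystal-field stabilisation preference between square planar and tetrahedral, so four ligands adopt the sterically favoured tetrahedral geometry. → tetrahedral.
For [Ni(CN)₄]²−: Summing ligand charges against the −2 overall charge gives an oxidation state of +2 for nickel. Nickel is a group-10 element; Ni(II) is therefore d⁸. Cyanide is a strong-field ligand (high in the spectrochemical series). A 3d d⁸ ion with strong-field ligands gains enough CFSE to favour square planar over tetrahedral. → square planar.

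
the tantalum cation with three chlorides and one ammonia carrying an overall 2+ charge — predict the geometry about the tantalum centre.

tetrahedral

Summing ligand charges against the +2 overall charge gives an oxidation state of +5 for tantalum.
Tantalum is a group-5 element; Ta(V) is therefore d⁰.
Coordination number: 4.
A d⁰ ion has no crystal-field stabilisation preference between square planar and tetrahedral, so four ligands adopt the sterically favoured tetrahedral geometry.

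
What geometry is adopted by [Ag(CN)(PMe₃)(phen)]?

tetrahedral

Each cyanide is −1; trimethylphosphine is neutral; 1,10-phenanthroline is neutral; balancing the 0 overall charge requires Ag(I).
Group 11 minus oxidation state 1 gives a d¹⁰ configuration.
Counting donor atoms: 1×cyanide (monodentate) → 1 donor; 1×trimethylphosphine (monodentate) → 1 donor; 1×1,10-phenanthroline (bidentate) → 2 donors. Coordination number = 4.
A d¹⁰ ion has no crystal-field stabilisation preference between square planar and tetrahedral, so four ligands adopt the sterically favoured tetrahedral geometry.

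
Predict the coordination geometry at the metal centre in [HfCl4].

Summing ligand charges against the 0 overall charge gives an oxidation state of +4 for hafnium.
Hf sits in group 4, so the d-electron count is 4 − 4 = 0.
Coordination number: 4.
A d⁰ ion has no crystal-field stabilisation preference between square planar and tetrahedral, so four ligands adopt the sterically favoured tetrahedral geometry.

tetrahedral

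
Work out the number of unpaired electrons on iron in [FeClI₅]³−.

5

Each chloride is −1; each iodide is −1; balancing the −3 overall charge requires Fe(III).
Iron is a group-8 element; Fe(III) is therefore d⁵.
The spin state decides the count: Chloride and iodide are weak-field ligands for a first-row metal, so the complex is high-spin.
An octahedral high-spin d⁵ ion is t₂g³e_g², giving 5 unpaired electrons.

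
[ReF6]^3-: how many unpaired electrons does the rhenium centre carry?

2 unpaired electrons

Summing ligand charges against the −3 overall charge gives an oxidation state of +3 for rhenium.
Group 7 minus oxidation state 3 gives a d⁴ configuration.
The spin state decides the count: a 5d ion has a large Δₒ and is invariably low-spin.
An octahedral low-spin d⁴ ion is t₂g⁴e_g⁰, giving 2 unpaired electrons.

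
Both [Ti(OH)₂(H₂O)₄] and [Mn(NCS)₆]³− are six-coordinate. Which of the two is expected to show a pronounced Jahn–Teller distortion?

[Mn(NCS)₆]³−

[Ti(OH)₂(H₂O)₄]: Each hydroxide is −1; water is neutral; balancing the 0 overall charge requires Ti(II). Titanium is a group-4 element; Ti(II) is therefore d². The d² configuration leaves the e_g set evenly filled (or empty) — no strong Jahn–Teller driving force.
[Mn(NCS)₆]³−: Each isothiocyanate is −1; balancing the −3 overall charge requires Mn(III). Group 7 minus oxidation state 3 gives a d⁴ configuration. Isothiocyanate is a weak-field ligand for a first-row metal, so the complex is high-spin. The t₂g³e_g¹ (high-spin) configuration has an unevenly filled e_g set; the Jahn–Teller theorem predicts a tetragonal distortion (typically axial elongation) to lift the degeneracy.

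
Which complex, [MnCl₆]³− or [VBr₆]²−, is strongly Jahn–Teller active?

[MnCl₆]³−: Ligand charges: each chloride is −1. With an overall charge of −3 the manganese centre must be in the +3 oxidation state. Group 7 minus oxidation state 3 gives a d⁴ configuration. Chloride is a weak-field ligand for a first-row metal, so the complex is high-spin. The t₂g³e_g¹ (high-spin) configuration has an unevenly filled e_g set; the Jahn–Teller theorem predicts a tetragonal distortion (typically axial elongation) to lift the degeneracy.
[VBr₆]²−: Each bromide is −1; balancing the −2 overall charge requires V(IV). Vanadium is a group-5 element; V(IV) is therefore d¹. The d¹ configuration leaves the e_g set evenly filled (or empty) — no strong Jahn–Teller driving force.

[MnCl₆]³−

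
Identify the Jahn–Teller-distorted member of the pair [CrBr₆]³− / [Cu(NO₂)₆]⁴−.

[CrBr₆]³−: Summing ligand charges against the −3 overall charge gives an oxidation state of +3 for chromium. Cr sits in group 6, so the d-electron count is 6 − 3 = 3. The d³ configuration leaves the e_g set evenly filled (or empty) — no strong Jahn–Teller driving force.
[Cu(NO₂)₆]⁴−: Each nitro (N-bound nitrite) is −1; balancing the −4 overall charge requires Cu(II). Copper is a group-11 element; Cu(II) is therefore d⁹. The t₂g⁶e_g³ configuration has an unevenly filled e_g set; the Jahn–Teller theorem predicts a tetragonal distortion (typically axial elongation) to lift the degeneracy.

[Cu(NO₂)₆]⁴−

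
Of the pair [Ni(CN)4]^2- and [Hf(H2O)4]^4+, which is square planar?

For [Ni(CN)4]^2-: Ligand charges: each cyanide is −1. With an overall charge of −2 the nickel centre must be in the +2 oxidation state. Nickel is a group-10 element; Ni(II) is therefore d⁸. Cyanide is a strong-field ligand (high in the spectrochemical series). A 3d d⁸ ion with strong-field ligands gains enough CFSE to favour square planar over tetrahedral. → square planar.
For [Hf(H2O)4]^4+: Water is neutral; balancing the +4 overall charge requires Hf(IV). Group 4 minus oxidation state 4 gives a d⁰ configuration. A d⁰ ion has no crystal-field stabilisation preference between square planar and tetrahedral, so four ligands adopt the sterically favoured tetrahedral geometry. → tetrahedral.

[Ni(CN)4]^2-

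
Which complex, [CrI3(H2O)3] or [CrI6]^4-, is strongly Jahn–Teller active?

[CrI6]^4-

[CrI3(H2O)3]: Summing ligand charges against the 0 overall charge gives an oxidation state of +3 for chromium. Cr sits in group 6, so the d-electron count is 6 − 3 = 3. The d³ configuration leaves the e_g set evenly filled (or empty) — no strong Jahn–Teller driving force.
[CrI6]^4-: Each iodide is −1; balancing the −4 overall charge requires Cr(II). Group 6 minus oxidation state 2 gives a d⁴ configuration. Iodide is a weak-field ligand for a first-row metal, so the complex is high-spin. The t₂g³e_g¹ (high-spin) configuration has an unevenly filled e_g set; the Jahn–Teller theorem predicts a tetragonal distortion (typically axial elongation) to lift the degeneracy.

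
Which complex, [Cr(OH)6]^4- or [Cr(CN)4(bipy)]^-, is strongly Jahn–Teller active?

[Cr(OH)6]^4-

[Cr(OH)6]^4-: Summing ligand charges against the −4 overall charge gives an oxidation state of +2 for chromium. Chromium is a group-6 element; Cr(II) is therefore d⁴. Hydroxide is a weak-field ligand for a first-row metal, so the complex is high-spin. The t₂g³e_g¹ (high-spin) configuration has an unevenly filled e_g set; the Jahn–Teller theorem predicts a tetragonal distortion (typically axial elongation) to lift the degeneracy.
[Cr(CN)4(bipy)]^-: Each cyanide is −1; 2,2′-bipyridine is neutral; balancing the −1 overall charge requires Cr(III). Chromium is a group-6 element; Cr(III) is therefore d³. The d³ configuration leaves the e_g set evenly filled (or empty) — no strong Jahn–Teller driving force.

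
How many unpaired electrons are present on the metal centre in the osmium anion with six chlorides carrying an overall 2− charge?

2

Summing ligand charges against the −2 overall charge gives an oxidation state of +4 for osmium.
Os sits in group 8, so the d-electron count is 8 − 4 = 4.
The spin state decides the count: a 5d ion has a large Δₒ and is invariably low-spin.
An octahedral low-spin d⁴ ion is t₂g⁴e_g⁰, giving 2 unpaired electrons.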